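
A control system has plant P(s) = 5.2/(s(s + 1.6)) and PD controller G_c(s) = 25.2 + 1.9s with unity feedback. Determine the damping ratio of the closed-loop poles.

Forward path: (25.2 + 1.9s)·5.2/(s(s+1.6)). The closed-loop characteristic equation is s² + (1.6 + 5.2·1.9)s + 5.2·25.2 = 0.
That is s² + 11.48s + 131 = 0, so ω_n = 11.45 rad/s and ζ = 11.48/(2·11.45) = 0.5014.

ζ = 0.501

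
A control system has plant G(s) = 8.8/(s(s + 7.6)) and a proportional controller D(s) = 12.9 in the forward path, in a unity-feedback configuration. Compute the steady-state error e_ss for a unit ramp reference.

0.0669

The loop has one pole at the origin (type 1). Velocity error constant K_v = lim_{s→0} s·D(s)G(s) = 12.9·8.8/7.6 = 14.94.
Steady-state error to a unit ramp: e_ss = 1/K_v = 0.0669.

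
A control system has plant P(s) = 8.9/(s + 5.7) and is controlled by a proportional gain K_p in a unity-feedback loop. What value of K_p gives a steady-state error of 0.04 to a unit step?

K_p = 15.4

For a type-0 loop with proportional control, e_ss = 1/(1 + K_p·P(0)).
P(0) = 1.561. Require 1/(1 + K_p·1.561) = 0.04, so 1 + 1.561·K_p = 25.
K_p = (25 − 1)/1.561 = 15.4.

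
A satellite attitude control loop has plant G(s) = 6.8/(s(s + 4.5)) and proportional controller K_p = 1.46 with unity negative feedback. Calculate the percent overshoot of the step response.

From 1 + K_pG(s) = 0: s² + 4.5s + 9.928 = 0 ⇒ ω_n = 3.151, ζ = 0.7141.
%OS = 100·exp(−πζ/√(1−ζ²)) = 100·exp(−π·0.7141/√0.4901) = 4.06%.

4.06%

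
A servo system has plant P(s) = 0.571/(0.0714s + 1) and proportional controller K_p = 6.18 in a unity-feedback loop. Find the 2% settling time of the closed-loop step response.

T_s ≈ 0.0631 s

Closed loop: T(s) = K_p·P/(1+K_p·P) = 3.529/(0.0714s + 1 + 3.529), with pole at s = −(1 + 3.529)/0.0714 = −63.43.
τ = 1/63.43 = 0.01577 s, so 2% settling time ≈ 4τ = 0.0631 s.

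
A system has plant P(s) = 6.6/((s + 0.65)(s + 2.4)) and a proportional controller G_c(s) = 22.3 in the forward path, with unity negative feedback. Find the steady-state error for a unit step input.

The loop is type 0. Static position error constant K_pos = G_c(0)·P(0) = 22.3·4.231 = 94.35.
Steady-state error to a unit step: e_ss = 1/(1+K_pos) = 1/95.35 = 0.0105.

0.0105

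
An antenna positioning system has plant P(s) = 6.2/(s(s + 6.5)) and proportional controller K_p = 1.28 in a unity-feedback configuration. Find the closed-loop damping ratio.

The closed-loop denominator is s(s+6.5) + 1.28·6.2 = s² + 6.5s + 7.936.
Matching s² + 2ζω_n s + ω_n²: ω_n = √7.936 = 2.817 rad/s and 2ζω_n = 6.5, so ζ = 6.5/(2·2.817) = 1.15.

ζ = 1.15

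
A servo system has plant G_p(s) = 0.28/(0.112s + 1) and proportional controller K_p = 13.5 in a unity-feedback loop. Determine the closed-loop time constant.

Closed loop: T(s) = K_p·G_p/(1+K_p·G_p) = 3.78/(0.112s + 1 + 3.78), with pole at s = −(1 + 3.78)/0.112 = −42.68.
Closed-loop time constant τ = 1/42.68 = 0.0234 s.

τ = 0.0234 s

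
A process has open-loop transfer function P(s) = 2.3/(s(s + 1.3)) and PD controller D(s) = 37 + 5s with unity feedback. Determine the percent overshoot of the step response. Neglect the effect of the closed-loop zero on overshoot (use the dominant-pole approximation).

Forward path: (37 + 5s)·2.3/(s(s+1.3)). The closed-loop characteristic equation is s² + (1.3 + 2.3·5)s + 2.3·37 = 0.
That is s² + 12.8s + 85.1 = 0, so ω_n = 9.225 rad/s and ζ = 12.8/(2·9.225) = 0.6938.
%OS = 100·exp(−πζ/√(1−ζ²)) = 4.85%.

4.85%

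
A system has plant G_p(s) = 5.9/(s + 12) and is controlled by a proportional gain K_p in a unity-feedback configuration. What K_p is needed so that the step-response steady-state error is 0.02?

The loop is type 0, so e_ss(step) = 1/(1 + K_pos) with K_pos = K_p·G_p(0).
G_p(0) = 0.4917. Require 1/(1 + K_p·0.4917) = 0.02, so 1 + 0.4917·K_p = 50.
K_p = (50 − 1)/0.4917 = 99.7.

K_p = 99.7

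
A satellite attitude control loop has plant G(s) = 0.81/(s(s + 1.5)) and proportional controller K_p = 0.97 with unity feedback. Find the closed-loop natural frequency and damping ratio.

The closed-loop denominator is s(s+1.5) + 0.97·0.81 = s² + 1.5s + 0.7857.
Matching s² + 2ζω_n s + ω_n²: ω_n = √0.7857 = 0.8864 rad/s and 2ζω_n = 1.5, so ζ = 1.5/(2·0.8864) = 0.846.

ω_n = 0.886 rad/s, ζ = 0.846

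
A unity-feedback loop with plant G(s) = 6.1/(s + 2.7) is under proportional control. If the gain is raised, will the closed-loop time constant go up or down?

decrease

Closed-loop pole is at s = −(2.7+K_p·6.1); larger K_p moves it further left, so τ = 1/(2.7+K_p·6.1) decreases.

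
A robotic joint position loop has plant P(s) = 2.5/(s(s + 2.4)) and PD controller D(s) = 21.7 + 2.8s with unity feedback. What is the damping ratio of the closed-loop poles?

Forward path: (21.7 + 2.8s)·2.5/(s(s+2.4)). The closed-loop characteristic equation is s² + (2.4 + 2.5·2.8)s + 2.5·21.7 = 0.
That is s² + 9.4s + 54.25 = 0, so ω_n = 7.365 rad/s and ζ = 9.4/(2·7.365) = 0.6381.

ζ = 0.638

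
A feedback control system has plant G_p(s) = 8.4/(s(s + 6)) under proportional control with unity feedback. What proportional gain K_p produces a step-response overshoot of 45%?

From %OS = 100·exp(−πζ/√(1−ζ²)) = 45%, ζ = −ln(0.45)/√(π²+ln²(0.45)) = 0.2463.
Characteristic equation s² + 6s + 8.4K_p = 0 gives ζ = 6/(2√(8.4K_p)).
Setting ζ = 0.2463: √(8.4K_p) = 6/(2·0.2463) = 12.18, so K_p = 148.3/8.4 = 17.7.

K_p = 17.7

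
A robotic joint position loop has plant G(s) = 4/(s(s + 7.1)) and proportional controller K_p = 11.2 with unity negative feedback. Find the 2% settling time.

T_s ≈ 1.13 s

From 1 + K_pG(s) = 0: s² + 7.1s + 44.8 = 0 ⇒ ω_n = 6.693, ζ = 0.5304.
2% settling time T_s ≈ 4/(ζω_n) = 4/3.55 = 1.13 s.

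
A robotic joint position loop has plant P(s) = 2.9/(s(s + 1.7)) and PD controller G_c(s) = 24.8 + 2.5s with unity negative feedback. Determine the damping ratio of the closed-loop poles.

ζ = 0.528

Forward path: (24.8 + 2.5s)·2.9/(s(s+1.7)). The closed-loop characteristic equation is s² + (1.7 + 2.9·2.5)s + 2.9·24.8 = 0.
That is s² + 8.95s + 71.92 = 0, so ω_n = 8.481 rad/s and ζ = 8.95/(2·8.481) = 0.5277.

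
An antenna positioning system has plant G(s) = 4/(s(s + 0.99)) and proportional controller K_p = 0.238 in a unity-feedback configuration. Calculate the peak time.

The closed-loop denominator s² + 0.99s + 0.952 gives ω_n = √0.952 = 0.9757 and ζ = 0.99/(2ω_n) = 0.5073.
Damped frequency ω_d = ω_n√(1−ζ²) = 0.8408 rad/s, so peak time T_p = π/ω_d = 3.74 s.

T_p = 3.74 s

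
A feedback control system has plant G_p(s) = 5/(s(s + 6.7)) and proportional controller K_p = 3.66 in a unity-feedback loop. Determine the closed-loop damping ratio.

The closed-loop denominator is s(s+6.7) + 3.66·5 = s² + 6.7s + 18.3.
Matching s² + 2ζω_n s + ω_n²: ω_n = √18.3 = 4.278 rad/s and 2ζω_n = 6.7, so ζ = 6.7/(2·4.278) = 0.783.

ζ = 0.783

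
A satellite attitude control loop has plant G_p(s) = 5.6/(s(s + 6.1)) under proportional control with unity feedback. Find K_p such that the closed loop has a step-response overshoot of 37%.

K_p = 18.2

From %OS = 100·exp(−πζ/√(1−ζ²)) = 37%, ζ = −ln(0.37)/√(π²+ln²(0.37)) = 0.3017.
Characteristic equation s² + 6.1s + 5.6K_p = 0 gives ζ = 6.1/(2√(5.6K_p)).
Setting ζ = 0.3017: √(5.6K_p) = 6.1/(2·0.3017) = 10.11, so K_p = 102.2/5.6 = 18.2.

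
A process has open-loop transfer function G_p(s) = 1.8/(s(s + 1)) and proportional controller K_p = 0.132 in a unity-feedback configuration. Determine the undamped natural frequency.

ω_n = 0.487 rad/s

The closed-loop denominator is s(s+1) + 0.132·1.8 = s² + 1s + 0.2376.
So ω_n² = 0.2376 ⇒ ω_n = 0.4874 rad/s, and ζ = 1/(2ω_n) = 1.03.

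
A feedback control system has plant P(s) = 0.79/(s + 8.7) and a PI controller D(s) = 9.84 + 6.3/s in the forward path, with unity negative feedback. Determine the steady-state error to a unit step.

The open loop D(s)P(s) has a pole at the origin (type 1), so the static position error constant is infinite and e_ss = 1/(1+∞) = 0.

0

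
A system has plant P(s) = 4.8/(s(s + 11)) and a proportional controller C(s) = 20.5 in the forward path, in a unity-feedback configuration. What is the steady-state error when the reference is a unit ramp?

0.112

The loop has one pole at the origin (type 1). Velocity error constant K_v = lim_{s→0} s·C(s)P(s) = 20.5·4.8/11 = 8.945.
Steady-state error to a unit ramp: e_ss = 1/K_v = 0.112.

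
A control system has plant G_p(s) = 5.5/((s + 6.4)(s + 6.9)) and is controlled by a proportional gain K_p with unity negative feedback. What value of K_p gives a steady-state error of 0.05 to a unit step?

K_p = 153

Steady-state error for a unit step on this type-0 loop is 1/(1 + K_p·G_p(0)).
G_p(0) = 0.1245. Require 1/(1 + K_p·0.1245) = 0.05, so 1 + 0.1245·K_p = 20.
K_p = (20 − 1)/0.1245 = 153.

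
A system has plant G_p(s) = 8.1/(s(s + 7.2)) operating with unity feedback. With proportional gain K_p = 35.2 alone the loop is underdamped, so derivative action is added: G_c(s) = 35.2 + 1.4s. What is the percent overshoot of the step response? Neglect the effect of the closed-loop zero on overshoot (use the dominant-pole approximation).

12.7%

Forward path: (35.2 + 1.4s)·8.1/(s(s+7.2)). The closed-loop characteristic equation is s² + (7.2 + 8.1·1.4)s + 8.1·35.2 = 0.
That is s² + 18.54s + 285.1 = 0, so ω_n = 16.89 rad/s and ζ = 18.54/(2·16.89) = 0.549.
%OS = 100·exp(−πζ/√(1−ζ²)) = 12.7%.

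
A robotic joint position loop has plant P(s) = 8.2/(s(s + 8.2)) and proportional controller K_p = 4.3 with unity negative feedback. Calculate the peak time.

T_p = 0.731 s

Closed-loop characteristic equation: s² + 8.2s + 35.26 = 0, so ω_n = 5.938 rad/s and ζ = 8.2/(2·5.938) = 0.6905.
Damped frequency ω_d = ω_n√(1−ζ²) = 4.295 rad/s, so peak time T_p = π/ω_d = 0.731 s.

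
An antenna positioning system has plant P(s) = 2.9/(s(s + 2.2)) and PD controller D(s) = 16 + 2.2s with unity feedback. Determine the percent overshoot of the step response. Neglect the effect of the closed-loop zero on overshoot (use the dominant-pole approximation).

7.83%

Forward path: (16 + 2.2s)·2.9/(s(s+2.2)). The closed-loop characteristic equation is s² + (2.2 + 2.9·2.2)s + 2.9·16 = 0.
That is s² + 8.58s + 46.4 = 0, so ω_n = 6.812 rad/s and ζ = 8.58/(2·6.812) = 0.6298.
%OS = 100·exp(−πζ/√(1−ζ²)) = 7.83%.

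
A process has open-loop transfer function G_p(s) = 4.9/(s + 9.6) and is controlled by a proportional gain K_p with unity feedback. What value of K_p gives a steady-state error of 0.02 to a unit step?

Steady-state error for a unit step on this type-0 loop is 1/(1 + K_p·G_p(0)).
G_p(0) = 0.5104. Require 1/(1 + K_p·0.5104) = 0.02, so 1 + 0.5104·K_p = 50.
K_p = (50 − 1)/0.5104 = 96.

K_p = 96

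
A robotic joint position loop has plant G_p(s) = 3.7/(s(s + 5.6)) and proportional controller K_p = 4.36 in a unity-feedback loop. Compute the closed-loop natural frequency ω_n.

ω_n = 4.02 rad/s

1 + K_p·G_p(s) = 0 gives s² + 5.6s + 16.13 = 0.
Matching s² + 2ζω_n s + ω_n²: ω_n = √16.13 = 4.016 rad/s and 2ζω_n = 5.6, so ζ = 5.6/(2·4.016) = 0.697.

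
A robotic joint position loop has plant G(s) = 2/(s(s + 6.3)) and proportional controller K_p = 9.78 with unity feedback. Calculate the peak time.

T_p = 1.01 s

The closed-loop denominator s² + 6.3s + 19.56 gives ω_n = √19.56 = 4.423 and ζ = 6.3/(2ω_n) = 0.7122.
Damped frequency ω_d = ω_n√(1−ζ²) = 3.104 rad/s, so peak time T_p = π/ω_d = 1.01 s.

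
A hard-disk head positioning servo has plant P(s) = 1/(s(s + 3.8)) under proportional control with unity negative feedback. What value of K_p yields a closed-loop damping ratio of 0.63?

Closed-loop characteristic equation: s² + 3.8s + K_p·1 = 0.
So ω_n = √(1K_p) and 2ζω_n = 3.8, giving ζ = 3.8/(2√(1K_p)).
Setting ζ = 0.63: √(1K_p) = 3.8/(2·0.63) = 3.016, so K_p = 9.095/1 = 9.1.

K_p = 9.1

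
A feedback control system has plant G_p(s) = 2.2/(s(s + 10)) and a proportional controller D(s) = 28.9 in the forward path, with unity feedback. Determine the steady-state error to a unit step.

The open loop D(s)G_p(s) has a pole at the origin (type 1), so the static position error constant is infinite and e_ss = 1/(1+∞) = 0.

0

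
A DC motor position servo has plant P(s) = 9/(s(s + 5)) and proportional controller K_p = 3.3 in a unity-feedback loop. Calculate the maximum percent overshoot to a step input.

The closed-loop denominator s² + 5s + 29.7 gives ω_n = √29.7 = 5.45 and ζ = 5/(2ω_n) = 0.4587.
%OS = 100·exp(−πζ/√(1−ζ²)) = 100·exp(−π·0.4587/√0.7896) = 19.8%.

19.8%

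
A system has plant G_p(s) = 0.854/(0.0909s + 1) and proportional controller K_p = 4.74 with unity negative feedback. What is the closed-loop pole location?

s = -55.53

Closed loop: T(s) = K_p·G_p/(1+K_p·G_p) = 4.048/(0.0909s + 1 + 4.048), with pole at s = −(1 + 4.048)/0.0909 = −55.53.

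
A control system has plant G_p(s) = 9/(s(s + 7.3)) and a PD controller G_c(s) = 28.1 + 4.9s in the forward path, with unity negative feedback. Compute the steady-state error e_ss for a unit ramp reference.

0.0289

The loop has one pole at the origin (type 1). Velocity error constant K_v = lim_{s→0} s·G_c(s)G_p(s) = 28.1·9/7.3 = 34.64.
Steady-state error to a unit ramp: e_ss = 1/K_v = 0.0289.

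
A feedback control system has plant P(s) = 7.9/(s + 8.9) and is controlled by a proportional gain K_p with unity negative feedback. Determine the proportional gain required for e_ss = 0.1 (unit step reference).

The loop is type 0, so e_ss(step) = 1/(1 + K_pos) with K_pos = K_p·P(0).
P(0) = 0.8876. Require 1/(1 + K_p·0.8876) = 0.1, so 1 + 0.8876·K_p = 10.
K_p = (10 − 1)/0.8876 = 10.1.

K_p = 10.1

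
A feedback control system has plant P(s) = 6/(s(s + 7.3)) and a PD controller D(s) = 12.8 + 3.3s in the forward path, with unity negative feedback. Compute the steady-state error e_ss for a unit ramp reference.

0.0951

The loop has one pole at the origin (type 1). Velocity error constant K_v = lim_{s→0} s·D(s)P(s) = 12.8·6/7.3 = 10.52.
Steady-state error to a unit ramp: e_ss = 1/K_v = 0.0951.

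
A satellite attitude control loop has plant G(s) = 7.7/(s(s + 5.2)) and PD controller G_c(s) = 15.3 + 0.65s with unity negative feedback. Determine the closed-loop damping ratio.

Forward path: (15.3 + 0.65s)·7.7/(s(s+5.2)). The closed-loop characteristic equation is s² + (5.2 + 7.7·0.65)s + 7.7·15.3 = 0.
That is s² + 10.21s + 117.8 = 0, so ω_n = 10.85 rad/s and ζ = 10.21/(2·10.85) = 0.4701.

ζ = 0.47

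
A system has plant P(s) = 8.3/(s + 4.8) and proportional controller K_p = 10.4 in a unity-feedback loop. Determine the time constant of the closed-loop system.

Closed-loop transfer function: T(s) = K_p·P(s)/(1 + K_p·P(s)) = 86.32/(s + 4.8 + 86.32) = 86.32/(s + 91.12).
Time constant τ = 1/91.12 = 0.011 s.

τ = 0.011 s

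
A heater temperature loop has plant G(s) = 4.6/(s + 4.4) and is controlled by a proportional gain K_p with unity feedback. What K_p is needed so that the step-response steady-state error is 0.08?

K_p = 11

Steady-state error for a unit step on this type-0 loop is 1/(1 + K_p·G(0)).
G(0) = 1.045. Require 1/(1 + K_p·1.045) = 0.08, so 1 + 1.045·K_p = 12.5.
K_p = (12.5 − 1)/1.045 = 11.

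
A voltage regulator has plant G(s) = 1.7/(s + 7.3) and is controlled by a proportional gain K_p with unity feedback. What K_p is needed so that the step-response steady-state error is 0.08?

K_p = 49.4

The loop is type 0, so e_ss(step) = 1/(1 + K_pos) with K_pos = K_p·G(0).
G(0) = 0.2329. Require 1/(1 + K_p·0.2329) = 0.08, so 1 + 0.2329·K_p = 12.5.
K_p = (12.5 − 1)/0.2329 = 49.4.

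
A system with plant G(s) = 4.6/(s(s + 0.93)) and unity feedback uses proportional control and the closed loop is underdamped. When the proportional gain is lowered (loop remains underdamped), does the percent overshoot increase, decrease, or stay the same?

decrease

ζ = 0.93/(2√(4.6K_p)) rises as K_p falls; higher damping means less overshoot.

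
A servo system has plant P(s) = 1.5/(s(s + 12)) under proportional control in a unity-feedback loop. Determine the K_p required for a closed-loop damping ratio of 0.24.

Closed-loop characteristic equation: s² + 12s + K_p·1.5 = 0.
So ω_n = √(1.5K_p) and 2ζω_n = 12, giving ζ = 12/(2√(1.5K_p)).
Setting ζ = 0.24: √(1.5K_p) = 12/(2·0.24) = 25, so K_p = 625/1.5 = 417.

K_p = 417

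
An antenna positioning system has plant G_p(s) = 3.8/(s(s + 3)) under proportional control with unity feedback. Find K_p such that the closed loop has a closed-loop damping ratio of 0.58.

Closed-loop characteristic equation: s² + 3s + K_p·3.8 = 0.
So ω_n = √(3.8K_p) and 2ζω_n = 3, giving ζ = 3/(2√(3.8K_p)).
Setting ζ = 0.58: √(3.8K_p) = 3/(2·0.58) = 2.586, so K_p = 6.688/3.8 = 1.76.

K_p = 1.76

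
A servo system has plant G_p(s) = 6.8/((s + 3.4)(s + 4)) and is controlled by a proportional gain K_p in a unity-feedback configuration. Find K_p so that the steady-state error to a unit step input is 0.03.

The loop is type 0, so e_ss(step) = 1/(1 + K_pos) with K_pos = K_p·G_p(0).
G_p(0) = 0.5. Require 1/(1 + K_p·0.5) = 0.03, so 1 + 0.5·K_p = 33.33.
K_p = (33.33 − 1)/0.5 = 64.7.

K_p = 64.7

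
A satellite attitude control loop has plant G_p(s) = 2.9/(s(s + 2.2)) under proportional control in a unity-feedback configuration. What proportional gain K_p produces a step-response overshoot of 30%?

K_p = 3.26

From %OS = 100·exp(−πζ/√(1−ζ²)) = 30%, ζ = −ln(0.3)/√(π²+ln²(0.3)) = 0.3579.
Characteristic equation s² + 2.2s + 2.9K_p = 0 gives ζ = 2.2/(2√(2.9K_p)).
Setting ζ = 0.3579: √(2.9K_p) = 2.2/(2·0.3579) = 3.074, so K_p = 9.449/2.9 = 3.26.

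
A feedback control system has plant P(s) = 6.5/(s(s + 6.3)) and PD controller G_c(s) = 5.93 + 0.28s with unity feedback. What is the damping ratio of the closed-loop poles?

Forward path: (5.93 + 0.28s)·6.5/(s(s+6.3)). The closed-loop characteristic equation is s² + (6.3 + 6.5·0.28)s + 6.5·5.93 = 0.
That is s² + 8.12s + 38.55 = 0, so ω_n = 6.208 rad/s and ζ = 8.12/(2·6.208) = 0.6539.

ζ = 0.654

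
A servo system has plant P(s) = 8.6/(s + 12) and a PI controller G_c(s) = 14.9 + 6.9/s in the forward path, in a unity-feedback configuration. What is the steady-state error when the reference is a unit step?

The open loop G_c(s)P(s) has a pole at the origin (type 1), so the static position error constant is infinite and e_ss = 1/(1+∞) = 0.

0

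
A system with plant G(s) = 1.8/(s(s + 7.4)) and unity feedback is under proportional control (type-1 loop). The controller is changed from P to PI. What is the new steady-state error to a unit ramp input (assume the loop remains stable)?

The integrator raises the loop to type 2, so K_v → ∞ and e_ss to a ramp is zero.

0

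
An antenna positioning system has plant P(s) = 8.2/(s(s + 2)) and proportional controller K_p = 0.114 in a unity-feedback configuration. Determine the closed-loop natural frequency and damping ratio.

The closed-loop denominator is s(s+2) + 0.114·8.2 = s² + 2s + 0.9348.
So ω_n² = 0.9348 ⇒ ω_n = 0.9669 rad/s, and ζ = 2/(2ω_n) = 1.03.

ω_n = 0.967 rad/s, ζ = 1.03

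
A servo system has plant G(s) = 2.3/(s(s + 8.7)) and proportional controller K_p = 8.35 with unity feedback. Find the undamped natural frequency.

The closed-loop denominator is s(s+8.7) + 8.35·2.3 = s² + 8.7s + 19.2.
Matching s² + 2ζω_n s + ω_n²: ω_n = √19.2 = 4.382 rad/s and 2ζω_n = 8.7, so ζ = 8.7/(2·4.382) = 0.993.

ω_n = 4.38 rad/s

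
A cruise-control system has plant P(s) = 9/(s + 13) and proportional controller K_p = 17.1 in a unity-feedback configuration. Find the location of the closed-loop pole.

s = -166.9

Closed-loop transfer function: T(s) = K_p·P(s)/(1 + K_p·P(s)) = 153.9/(s + 13 + 153.9) = 153.9/(s + 166.9).
The closed-loop pole is at s = −166.9.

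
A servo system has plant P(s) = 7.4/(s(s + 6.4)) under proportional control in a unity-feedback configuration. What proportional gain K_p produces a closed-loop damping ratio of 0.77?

Closed-loop characteristic equation: s² + 6.4s + K_p·7.4 = 0.
So ω_n = √(7.4K_p) and 2ζω_n = 6.4, giving ζ = 6.4/(2√(7.4K_p)).
Setting ζ = 0.77: √(7.4K_p) = 6.4/(2·0.77) = 4.156, so K_p = 17.27/7.4 = 2.33.

K_p = 2.33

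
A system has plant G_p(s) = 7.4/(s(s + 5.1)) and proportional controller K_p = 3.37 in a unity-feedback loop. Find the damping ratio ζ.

ζ = 0.511

1 + K_p·G_p(s) = 0 gives s² + 5.1s + 24.94 = 0.
So ω_n² = 24.94 ⇒ ω_n = 4.994 rad/s, and ζ = 5.1/(2ω_n) = 0.511.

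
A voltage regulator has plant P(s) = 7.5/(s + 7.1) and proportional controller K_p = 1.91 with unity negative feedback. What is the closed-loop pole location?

Closed-loop transfer function: T(s) = K_p·P(s)/(1 + K_p·P(s)) = 14.32/(s + 7.1 + 14.32) = 14.32/(s + 21.42).
The closed-loop pole is at s = −21.42.

s = -21.42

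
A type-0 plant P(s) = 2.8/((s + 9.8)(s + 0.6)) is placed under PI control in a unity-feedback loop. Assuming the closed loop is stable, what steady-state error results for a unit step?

The PI controller's integrator makes the forward path type 1, so e_ss to a step is zero.

0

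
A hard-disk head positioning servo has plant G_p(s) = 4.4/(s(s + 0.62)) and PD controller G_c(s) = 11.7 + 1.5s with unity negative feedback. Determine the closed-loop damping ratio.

Forward path: (11.7 + 1.5s)·4.4/(s(s+0.62)). The closed-loop characteristic equation is s² + (0.62 + 4.4·1.5)s + 4.4·11.7 = 0.
That is s² + 7.22s + 51.48 = 0, so ω_n = 7.175 rad/s and ζ = 7.22/(2·7.175) = 0.5031.

ζ = 0.503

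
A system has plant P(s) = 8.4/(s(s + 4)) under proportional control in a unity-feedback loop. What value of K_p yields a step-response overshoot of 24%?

K_p = 2.78

From %OS = 100·exp(−πζ/√(1−ζ²)) = 24%, ζ = −ln(0.24)/√(π²+ln²(0.24)) = 0.4136.
Characteristic equation s² + 4s + 8.4K_p = 0 gives ζ = 4/(2√(8.4K_p)).
Setting ζ = 0.4136: √(8.4K_p) = 4/(2·0.4136) = 4.836, so K_p = 23.38/8.4 = 2.78.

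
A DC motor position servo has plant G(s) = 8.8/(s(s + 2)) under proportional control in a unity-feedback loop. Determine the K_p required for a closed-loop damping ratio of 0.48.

K_p = 0.493

Closed-loop characteristic equation: s² + 2s + K_p·8.8 = 0.
So ω_n = √(8.8K_p) and 2ζω_n = 2, giving ζ = 2/(2√(8.8K_p)).
Setting ζ = 0.48: √(8.8K_p) = 2/(2·0.48) = 2.083, so K_p = 4.34/8.8 = 0.493.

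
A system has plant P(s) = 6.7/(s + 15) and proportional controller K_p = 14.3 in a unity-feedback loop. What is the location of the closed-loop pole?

Closed-loop transfer function: T(s) = K_p·P(s)/(1 + K_p·P(s)) = 95.81/(s + 15 + 95.81) = 95.81/(s + 110.8).
The closed-loop pole is at s = −110.8.

s = -110.8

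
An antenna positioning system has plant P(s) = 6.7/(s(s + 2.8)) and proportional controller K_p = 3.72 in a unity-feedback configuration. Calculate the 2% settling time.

T_s ≈ 2.86 s

The closed-loop denominator s² + 2.8s + 24.92 gives ω_n = √24.92 = 4.992 and ζ = 2.8/(2ω_n) = 0.2804.
2% settling time T_s ≈ 4/(ζω_n) = 4/1.4 = 2.86 s.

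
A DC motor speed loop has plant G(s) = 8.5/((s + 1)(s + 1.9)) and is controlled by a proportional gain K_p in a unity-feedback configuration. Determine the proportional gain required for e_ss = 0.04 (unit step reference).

K_p = 5.36

For a type-0 loop with proportional control, e_ss = 1/(1 + K_p·G(0)).
G(0) = 4.474. Require 1/(1 + K_p·4.474) = 0.04, so 1 + 4.474·K_p = 25.
K_p = (25 − 1)/4.474 = 5.36.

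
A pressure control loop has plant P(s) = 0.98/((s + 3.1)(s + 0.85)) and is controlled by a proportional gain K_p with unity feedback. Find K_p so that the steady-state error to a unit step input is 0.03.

The loop is type 0, so e_ss(step) = 1/(1 + K_pos) with K_pos = K_p·P(0).
P(0) = 0.3719. Require 1/(1 + K_p·0.3719) = 0.03, so 1 + 0.3719·K_p = 33.33.
K_p = (33.33 − 1)/0.3719 = 86.9.

K_p = 86.9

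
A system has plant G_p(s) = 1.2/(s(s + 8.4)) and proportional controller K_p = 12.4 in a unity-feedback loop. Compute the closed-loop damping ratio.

ζ = 1.09

With unity feedback the closed-loop characteristic equation is s² + 8.4s + 12.4·1.2 = s² + 8.4s + 14.88 = 0.
So ω_n² = 14.88 ⇒ ω_n = 3.857 rad/s, and ζ = 8.4/(2ω_n) = 1.09.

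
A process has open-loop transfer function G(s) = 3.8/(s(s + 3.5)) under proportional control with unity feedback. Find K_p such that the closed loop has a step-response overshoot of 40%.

K_p = 10.3

From %OS = 100·exp(−πζ/√(1−ζ²)) = 40%, ζ = −ln(0.4)/√(π²+ln²(0.4)) = 0.28.
Characteristic equation s² + 3.5s + 3.8K_p = 0 gives ζ = 3.5/(2√(3.8K_p)).
Setting ζ = 0.28: √(3.8K_p) = 3.5/(2·0.28) = 6.25, so K_p = 39.06/3.8 = 10.3.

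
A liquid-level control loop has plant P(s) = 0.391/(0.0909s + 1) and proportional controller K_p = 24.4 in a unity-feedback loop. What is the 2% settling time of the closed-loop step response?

T_s ≈ 0.0345 s

Closed loop: T(s) = K_p·P/(1+K_p·P) = 9.54/(0.0909s + 1 + 9.54), with pole at s = −(1 + 9.54)/0.0909 = −116.
τ = 1/116 = 0.008624 s, so 2% settling time ≈ 4τ = 0.0345 s.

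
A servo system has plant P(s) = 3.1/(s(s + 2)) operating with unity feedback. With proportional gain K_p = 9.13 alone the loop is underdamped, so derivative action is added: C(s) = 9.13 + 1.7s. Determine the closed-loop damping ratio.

Forward path: (9.13 + 1.7s)·3.1/(s(s+2)). The closed-loop characteristic equation is s² + (2 + 3.1·1.7)s + 3.1·9.13 = 0.
That is s² + 7.27s + 28.3 = 0, so ω_n = 5.32 rad/s and ζ = 7.27/(2·5.32) = 0.6833.

ζ = 0.683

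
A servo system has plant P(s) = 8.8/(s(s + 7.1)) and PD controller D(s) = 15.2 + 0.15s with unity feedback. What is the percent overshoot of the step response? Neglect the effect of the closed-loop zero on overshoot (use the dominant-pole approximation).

Forward path: (15.2 + 0.15s)·8.8/(s(s+7.1)). The closed-loop characteristic equation is s² + (7.1 + 8.8·0.15)s + 8.8·15.2 = 0.
That is s² + 8.42s + 133.8 = 0, so ω_n = 11.57 rad/s and ζ = 8.42/(2·11.57) = 0.364.
%OS = 100·exp(−πζ/√(1−ζ²)) = 29.3%.

29.3%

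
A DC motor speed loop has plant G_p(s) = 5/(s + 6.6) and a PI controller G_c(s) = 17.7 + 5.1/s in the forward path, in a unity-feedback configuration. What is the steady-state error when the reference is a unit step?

0

The open loop G_c(s)G_p(s) has a pole at the origin (type 1), so the static position error constant is infinite and e_ss = 1/(1+∞) = 0.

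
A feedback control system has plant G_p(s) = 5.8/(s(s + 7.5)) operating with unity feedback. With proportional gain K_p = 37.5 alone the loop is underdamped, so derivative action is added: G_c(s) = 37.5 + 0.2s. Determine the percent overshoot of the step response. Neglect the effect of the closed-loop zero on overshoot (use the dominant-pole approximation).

38.1%

Forward path: (37.5 + 0.2s)·5.8/(s(s+7.5)). The closed-loop characteristic equation is s² + (7.5 + 5.8·0.2)s + 5.8·37.5 = 0.
That is s² + 8.66s + 217.5 = 0, so ω_n = 14.75 rad/s and ζ = 8.66/(2·14.75) = 0.2936.
%OS = 100·exp(−πζ/√(1−ζ²)) = 38.1%.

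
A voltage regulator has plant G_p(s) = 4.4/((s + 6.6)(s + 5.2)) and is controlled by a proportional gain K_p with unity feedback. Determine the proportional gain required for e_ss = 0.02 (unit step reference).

K_p = 382

Steady-state error for a unit step on this type-0 loop is 1/(1 + K_p·G_p(0)).
G_p(0) = 0.1282. Require 1/(1 + K_p·0.1282) = 0.02, so 1 + 0.1282·K_p = 50.
K_p = (50 − 1)/0.1282 = 382.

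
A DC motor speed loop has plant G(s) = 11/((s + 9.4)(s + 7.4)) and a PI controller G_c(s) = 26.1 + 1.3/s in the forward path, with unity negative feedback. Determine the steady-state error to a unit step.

0

The open loop G_c(s)G(s) has a pole at the origin (type 1), so the static position error constant is infinite and e_ss = 1/(1+∞) = 0.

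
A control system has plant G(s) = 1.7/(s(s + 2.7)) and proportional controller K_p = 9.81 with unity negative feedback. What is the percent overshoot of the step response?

33.3%

From 1 + K_pG(s) = 0: s² + 2.7s + 16.68 = 0 ⇒ ω_n = 4.084, ζ = 0.3306.
%OS = 100·exp(−πζ/√(1−ζ²)) = 100·exp(−π·0.3306/√0.8907) = 33.3%.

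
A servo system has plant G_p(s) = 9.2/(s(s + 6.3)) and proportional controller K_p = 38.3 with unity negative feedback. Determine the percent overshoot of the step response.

From 1 + K_pG_p(s) = 0: s² + 6.3s + 352.4 = 0 ⇒ ω_n = 18.77, ζ = 0.1678.
%OS = 100·exp(−πζ/√(1−ζ²)) = 100·exp(−π·0.1678/√0.9718) = 58.6%.

58.6%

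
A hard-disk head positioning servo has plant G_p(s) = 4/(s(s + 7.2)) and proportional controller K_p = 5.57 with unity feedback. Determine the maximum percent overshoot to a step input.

2.46%

Closed-loop characteristic equation: s² + 7.2s + 22.28 = 0, so ω_n = 4.72 rad/s and ζ = 7.2/(2·4.72) = 0.7627.
%OS = 100·exp(−πζ/√(1−ζ²)) = 100·exp(−π·0.7627/√0.4183) = 2.46%.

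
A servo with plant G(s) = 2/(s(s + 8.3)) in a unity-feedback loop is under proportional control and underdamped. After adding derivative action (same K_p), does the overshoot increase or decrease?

decrease

With PD the characteristic equation becomes s² + (a + K·K_d)s + K·K_p = 0; the damping term grows, ζ rises, overshoot falls.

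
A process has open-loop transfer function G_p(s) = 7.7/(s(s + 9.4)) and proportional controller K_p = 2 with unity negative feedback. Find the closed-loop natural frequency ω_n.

ω_n = 3.92 rad/s

With unity feedback the closed-loop characteristic equation is s² + 9.4s + 2·7.7 = s² + 9.4s + 15.4 = 0.
Matching s² + 2ζω_n s + ω_n²: ω_n = √15.4 = 3.924 rad/s and 2ζω_n = 9.4, so ζ = 9.4/(2·3.924) = 1.2.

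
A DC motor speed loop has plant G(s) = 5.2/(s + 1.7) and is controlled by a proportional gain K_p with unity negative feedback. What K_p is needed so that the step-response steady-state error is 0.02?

The loop is type 0, so e_ss(step) = 1/(1 + K_pos) with K_pos = K_p·G(0).
G(0) = 3.059. Require 1/(1 + K_p·3.059) = 0.02, so 1 + 3.059·K_p = 50.
K_p = (50 − 1)/3.059 = 16.

K_p = 16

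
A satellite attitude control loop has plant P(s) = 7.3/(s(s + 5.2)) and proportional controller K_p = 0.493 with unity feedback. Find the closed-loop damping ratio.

The closed-loop denominator is s(s+5.2) + 0.493·7.3 = s² + 5.2s + 3.599.
Matching s² + 2ζω_n s + ω_n²: ω_n = √3.599 = 1.897 rad/s and 2ζω_n = 5.2, so ζ = 5.2/(2·1.897) = 1.37.

ζ = 1.37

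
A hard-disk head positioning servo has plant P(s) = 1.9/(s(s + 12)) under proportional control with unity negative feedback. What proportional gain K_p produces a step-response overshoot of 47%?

From %OS = 100·exp(−πζ/√(1−ζ²)) = 47%, ζ = −ln(0.47)/√(π²+ln²(0.47)) = 0.2337.
Characteristic equation s² + 12s + 1.9K_p = 0 gives ζ = 12/(2√(1.9K_p)).
Setting ζ = 0.2337: √(1.9K_p) = 12/(2·0.2337) = 25.68, so K_p = 659.3/1.9 = 347.

K_p = 347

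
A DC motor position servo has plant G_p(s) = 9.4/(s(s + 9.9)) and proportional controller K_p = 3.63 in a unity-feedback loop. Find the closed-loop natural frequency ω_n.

ω_n = 5.84 rad/s

The closed-loop denominator is s(s+9.9) + 3.63·9.4 = s² + 9.9s + 34.12.
Matching s² + 2ζω_n s + ω_n²: ω_n = √34.12 = 5.841 rad/s and 2ζω_n = 9.9, so ζ = 9.9/(2·5.841) = 0.847.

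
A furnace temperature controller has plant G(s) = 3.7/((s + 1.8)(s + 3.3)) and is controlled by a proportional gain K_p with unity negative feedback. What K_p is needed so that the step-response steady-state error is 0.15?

Steady-state error for a unit step on this type-0 loop is 1/(1 + K_p·G(0)).
G(0) = 0.6229. Require 1/(1 + K_p·0.6229) = 0.15, so 1 + 0.6229·K_p = 6.667.
K_p = (6.667 − 1)/0.6229 = 9.1.

K_p = 9.1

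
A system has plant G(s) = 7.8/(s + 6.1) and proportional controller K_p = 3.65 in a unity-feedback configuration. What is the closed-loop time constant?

τ = 0.0289 s

Closed-loop transfer function: T(s) = K_p·G(s)/(1 + K_p·G(s)) = 28.47/(s + 6.1 + 28.47) = 28.47/(s + 34.57).
Time constant τ = 1/34.57 = 0.0289 s.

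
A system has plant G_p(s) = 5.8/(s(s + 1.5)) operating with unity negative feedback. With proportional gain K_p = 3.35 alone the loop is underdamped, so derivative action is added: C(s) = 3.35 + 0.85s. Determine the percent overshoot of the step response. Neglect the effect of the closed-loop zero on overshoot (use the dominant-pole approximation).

3.51%

Forward path: (3.35 + 0.85s)·5.8/(s(s+1.5)). The closed-loop characteristic equation is s² + (1.5 + 5.8·0.85)s + 5.8·3.35 = 0.
That is s² + 6.43s + 19.43 = 0, so ω_n = 4.408 rad/s and ζ = 6.43/(2·4.408) = 0.7294.
%OS = 100·exp(−πζ/√(1−ζ²)) = 3.51%.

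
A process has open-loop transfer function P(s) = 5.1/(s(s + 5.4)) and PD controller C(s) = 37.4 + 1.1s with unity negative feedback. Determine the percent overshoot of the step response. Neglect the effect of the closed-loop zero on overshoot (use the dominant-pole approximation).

Forward path: (37.4 + 1.1s)·5.1/(s(s+5.4)). The closed-loop characteristic equation is s² + (5.4 + 5.1·1.1)s + 5.1·37.4 = 0.
That is s² + 11.01s + 190.7 = 0, so ω_n = 13.81 rad/s and ζ = 11.01/(2·13.81) = 0.3986.
%OS = 100·exp(−πζ/√(1−ζ²)) = 25.5%.

25.5%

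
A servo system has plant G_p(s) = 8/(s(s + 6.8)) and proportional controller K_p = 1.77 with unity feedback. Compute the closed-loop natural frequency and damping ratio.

ω_n = 3.76 rad/s, ζ = 0.904

1 + K_p·G_p(s) = 0 gives s² + 6.8s + 14.16 = 0.
Matching s² + 2ζω_n s + ω_n²: ω_n = √14.16 = 3.763 rad/s and 2ζω_n = 6.8, so ζ = 6.8/(2·3.763) = 0.904.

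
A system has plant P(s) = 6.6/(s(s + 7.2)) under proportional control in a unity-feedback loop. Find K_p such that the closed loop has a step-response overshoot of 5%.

K_p = 4.12

From %OS = 100·exp(−πζ/√(1−ζ²)) = 5%, ζ = −ln(0.05)/√(π²+ln²(0.05)) = 0.6901.
Characteristic equation s² + 7.2s + 6.6K_p = 0 gives ζ = 7.2/(2√(6.6K_p)).
Setting ζ = 0.6901: √(6.6K_p) = 7.2/(2·0.6901) = 5.217, so K_p = 27.21/6.6 = 4.12.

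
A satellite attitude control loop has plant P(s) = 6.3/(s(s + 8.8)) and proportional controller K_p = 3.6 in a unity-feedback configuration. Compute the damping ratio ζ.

ζ = 0.924

With unity feedback the closed-loop characteristic equation is s² + 8.8s + 3.6·6.3 = s² + 8.8s + 22.68 = 0.
Matching s² + 2ζω_n s + ω_n²: ω_n = √22.68 = 4.762 rad/s and 2ζω_n = 8.8, so ζ = 8.8/(2·4.762) = 0.924.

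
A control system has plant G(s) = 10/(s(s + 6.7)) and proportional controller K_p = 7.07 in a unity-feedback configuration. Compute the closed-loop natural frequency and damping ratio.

The closed-loop denominator is s(s+6.7) + 7.07·10 = s² + 6.7s + 70.7.
So ω_n² = 70.7 ⇒ ω_n = 8.408 rad/s, and ζ = 6.7/(2ω_n) = 0.398.

ω_n = 8.41 rad/s, ζ = 0.398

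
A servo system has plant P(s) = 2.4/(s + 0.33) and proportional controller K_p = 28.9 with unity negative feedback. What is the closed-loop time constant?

τ = 0.0143 s

Closed-loop transfer function: T(s) = K_p·P(s)/(1 + K_p·P(s)) = 69.36/(s + 0.33 + 69.36) = 69.36/(s + 69.69).
Time constant τ = 1/69.69 = 0.0143 s.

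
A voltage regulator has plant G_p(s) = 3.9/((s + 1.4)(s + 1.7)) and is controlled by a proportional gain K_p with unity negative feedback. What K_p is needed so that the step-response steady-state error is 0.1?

K_p = 5.49

The loop is type 0, so e_ss(step) = 1/(1 + K_pos) with K_pos = K_p·G_p(0).
G_p(0) = 1.639. Require 1/(1 + K_p·1.639) = 0.1, so 1 + 1.639·K_p = 10.
K_p = (10 − 1)/1.639 = 5.49.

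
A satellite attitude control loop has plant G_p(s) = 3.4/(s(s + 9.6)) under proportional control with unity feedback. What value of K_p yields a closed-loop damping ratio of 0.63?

K_p = 17.1

Closed-loop characteristic equation: s² + 9.6s + K_p·3.4 = 0.
So ω_n = √(3.4K_p) and 2ζω_n = 9.6, giving ζ = 9.6/(2√(3.4K_p)).
Setting ζ = 0.63: √(3.4K_p) = 9.6/(2·0.63) = 7.619, so K_p = 58.05/3.4 = 17.1.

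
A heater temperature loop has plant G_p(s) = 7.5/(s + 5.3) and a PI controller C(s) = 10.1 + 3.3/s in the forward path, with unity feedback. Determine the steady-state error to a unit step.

The open loop C(s)G_p(s) has a pole at the origin (type 1), so the static position error constant is infinite and e_ss = 1/(1+∞) = 0.

0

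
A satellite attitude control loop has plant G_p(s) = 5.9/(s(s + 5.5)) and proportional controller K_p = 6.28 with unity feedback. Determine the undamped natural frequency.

With unity feedback the closed-loop characteristic equation is s² + 5.5s + 6.28·5.9 = s² + 5.5s + 37.05 = 0.
Matching s² + 2ζω_n s + ω_n²: ω_n = √37.05 = 6.087 rad/s and 2ζω_n = 5.5, so ζ = 5.5/(2·6.087) = 0.452.

ω_n = 6.09 rad/s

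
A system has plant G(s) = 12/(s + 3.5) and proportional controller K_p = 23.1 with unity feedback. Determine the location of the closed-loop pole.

Closed-loop transfer function: T(s) = K_p·G(s)/(1 + K_p·G(s)) = 277.2/(s + 3.5 + 277.2) = 277.2/(s + 280.7).
The closed-loop pole is at s = −280.7.

s = -280.7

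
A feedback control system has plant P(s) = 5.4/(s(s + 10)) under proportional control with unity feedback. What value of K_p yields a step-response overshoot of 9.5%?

From %OS = 100·exp(−πζ/√(1−ζ²)) = 9.5%, ζ = −ln(0.095)/√(π²+ln²(0.095)) = 0.5996.
Characteristic equation s² + 10s + 5.4K_p = 0 gives ζ = 10/(2√(5.4K_p)).
Setting ζ = 0.5996: √(5.4K_p) = 10/(2·0.5996) = 8.339, so K_p = 69.53/5.4 = 12.9.

K_p = 12.9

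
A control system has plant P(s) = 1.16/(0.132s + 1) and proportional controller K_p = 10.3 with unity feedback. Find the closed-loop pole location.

Closed loop: T(s) = K_p·P/(1+K_p·P) = 11.95/(0.132s + 1 + 11.95), with pole at s = −(1 + 11.95)/0.132 = −98.09.

s = -98.09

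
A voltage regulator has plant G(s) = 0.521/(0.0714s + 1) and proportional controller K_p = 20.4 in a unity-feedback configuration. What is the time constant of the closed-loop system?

τ = 0.00614 s

Closed loop: T(s) = K_p·G/(1+K_p·G) = 10.63/(0.0714s + 1 + 10.63), with pole at s = −(1 + 10.63)/0.0714 = −162.9.
Closed-loop time constant τ = 1/162.9 = 0.00614 s.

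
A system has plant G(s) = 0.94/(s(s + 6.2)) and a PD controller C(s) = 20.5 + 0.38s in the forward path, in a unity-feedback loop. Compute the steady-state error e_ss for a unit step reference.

The open loop C(s)G(s) has a pole at the origin (type 1), so the static position error constant is infinite and e_ss = 1/(1+∞) = 0.

0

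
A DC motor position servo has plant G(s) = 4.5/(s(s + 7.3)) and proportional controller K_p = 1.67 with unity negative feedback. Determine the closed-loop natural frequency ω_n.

1 + K_p·G(s) = 0 gives s² + 7.3s + 7.515 = 0.
Matching s² + 2ζω_n s + ω_n²: ω_n = √7.515 = 2.741 rad/s and 2ζω_n = 7.3, so ζ = 7.3/(2·2.741) = 1.33.

ω_n = 2.74 rad/s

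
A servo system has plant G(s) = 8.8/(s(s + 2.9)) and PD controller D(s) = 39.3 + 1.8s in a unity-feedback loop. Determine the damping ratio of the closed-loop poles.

Forward path: (39.3 + 1.8s)·8.8/(s(s+2.9)). The closed-loop characteristic equation is s² + (2.9 + 8.8·1.8)s + 8.8·39.3 = 0.
That is s² + 18.74s + 345.8 = 0, so ω_n = 18.6 rad/s and ζ = 18.74/(2·18.6) = 0.5039.

ζ = 0.504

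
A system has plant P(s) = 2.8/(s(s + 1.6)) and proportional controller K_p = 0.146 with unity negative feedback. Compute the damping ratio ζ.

ζ = 1.25

1 + K_p·P(s) = 0 gives s² + 1.6s + 0.4088 = 0.
So ω_n² = 0.4088 ⇒ ω_n = 0.6394 rad/s, and ζ = 1.6/(2ω_n) = 1.25.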